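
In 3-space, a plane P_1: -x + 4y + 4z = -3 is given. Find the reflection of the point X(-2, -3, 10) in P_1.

(0, -11, 2)

λ = (n·X − d)/|n|² = (30 − (-3))/33 = 1.
Reflection = X − 2λn = (-2, -3, 10) − 2·(-1, 4, 4) = (0, -11, 2).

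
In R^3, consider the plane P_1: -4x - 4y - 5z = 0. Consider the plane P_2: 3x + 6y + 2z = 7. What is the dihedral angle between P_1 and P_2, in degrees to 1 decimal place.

29.5

cos θ = |n₁·n₂| / (|n₁||n₂|) = |-46| / (√57 · √49).
θ = arccos(0.87041) ≈ 29.5°.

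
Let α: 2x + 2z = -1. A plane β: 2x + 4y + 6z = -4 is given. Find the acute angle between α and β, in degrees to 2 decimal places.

40.89

cos θ = |n₁·n₂| / (|n₁||n₂|) = |16| / (√8 · √56).
θ = arccos(0.75593) ≈ 40.89°.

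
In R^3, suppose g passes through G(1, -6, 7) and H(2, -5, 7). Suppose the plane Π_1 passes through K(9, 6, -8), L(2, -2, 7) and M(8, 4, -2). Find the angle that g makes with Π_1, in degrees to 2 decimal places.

A direction vector for g is H − G = (1, 1, 0).
KL = (-7, -8, 15), KM = (-1, -2, 6); a normal to Π_1 is KL × KM = (-18, 27, 6).
Using K: Π_1 has equation -18x + 27y + 6z = -48.
sin θ = |n·v| / (|n||v|) = |9| / (√1089 · √2) = 0.19285.
θ ≈ 11.12°.

11.12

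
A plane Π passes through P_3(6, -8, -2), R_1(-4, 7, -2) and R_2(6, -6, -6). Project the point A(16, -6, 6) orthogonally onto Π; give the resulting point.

(7, -12, 3)

P_3R_1 = (-10, 15, 0), P_3R_2 = (0, 2, -4); a normal to Π is P_3R_1 × P_3R_2 = (-60, -40, -20).
Using P_3: Π has equation -60x - 40y - 20z = 0.
Foot = A − λn with λ = (n·A − d)/|n|² = (-840 − 0)/5600 = -3/20.
Foot = (16, -6, 6) − (-3/20)·(-60, -40, -20) = (7, -12, 3).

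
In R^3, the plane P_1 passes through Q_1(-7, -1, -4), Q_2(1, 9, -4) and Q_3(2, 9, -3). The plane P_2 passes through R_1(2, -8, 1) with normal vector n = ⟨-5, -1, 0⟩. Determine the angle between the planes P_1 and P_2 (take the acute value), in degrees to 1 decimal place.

Q_1Q_2 = (8, 10, 0), Q_1Q_3 = (9, 10, 1); a normal to P_1 is Q_1Q_2 × Q_1Q_3 = (10, -8, -10).
Using Q_1: P_1 has equation 10x - 8y - 10z = -22.
P_2: n·r = n·R_1 gives -5x - y = -2.
cos θ = |n₁·n₂| / (|n₁||n₂|) = |-42| / (√264 · √26).
θ = arccos(0.50694) ≈ 59.5°.

59.5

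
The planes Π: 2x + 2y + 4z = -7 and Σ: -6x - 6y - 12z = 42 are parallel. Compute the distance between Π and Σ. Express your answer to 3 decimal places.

Rescale Σ by 1/(-3): 2x + 2y + 4z = -14. Then distance = |-7 − (-14)| / √24 ≈ 1.429.

1.429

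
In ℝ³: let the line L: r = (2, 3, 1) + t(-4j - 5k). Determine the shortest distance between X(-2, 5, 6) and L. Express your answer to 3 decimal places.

4.294

Taking (2, 3, 1) on L with direction v = (0, -4, -5): w = X − (2, 3, 1) = (-4, 2, 5), and w × v = (10, -20, 16).
Distance = |w × v| / |v| = √756 / √41 ≈ 4.294.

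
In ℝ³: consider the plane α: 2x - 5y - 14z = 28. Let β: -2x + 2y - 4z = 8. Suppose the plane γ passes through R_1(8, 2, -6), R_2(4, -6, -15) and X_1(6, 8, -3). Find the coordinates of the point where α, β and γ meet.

R_1R_2 = (-4, -8, -9), R_1X_1 = (-2, 6, 3); a normal to γ is R_1R_2 × R_1X_1 = (30, 30, -40).
Using R_1: γ has equation 30x + 30y - 40z = 540.
Solving the 3×3 linear system 2x - 5y - 14z = 28, -2x + 2y - 4z = 8, 30x + 30y - 40z = 540 (e.g. by elimination or Cramer's rule, determinant = 2760) gives (8, 6, -3).

(8, 6, -3)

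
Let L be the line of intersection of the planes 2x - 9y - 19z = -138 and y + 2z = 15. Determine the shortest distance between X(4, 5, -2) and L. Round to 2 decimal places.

7.23

Direction of L: (2, -9, -19) × (0, 1, 2) = (1, -4, 2).
A point on L: solving the two plane equations with x = 1 gives (1, 5, 5).
Taking (1, 5, 5) on L with direction v = (1, -4, 2): w = X − (1, 5, 5) = (3, 0, -7), and w × v = (-28, -13, -12).
Distance = |w × v| / |v| = √1097 / √21 ≈ 7.23.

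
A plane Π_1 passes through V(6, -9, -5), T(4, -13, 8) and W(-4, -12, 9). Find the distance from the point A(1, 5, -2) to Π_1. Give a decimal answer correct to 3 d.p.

13.275

VT = (-2, -4, 13), VW = (-10, -3, 14); a normal to Π_1 is VT × VW = (-17, -102, -34).
Using V: Π_1 has equation -17x - 102y - 34z = 986.
n·A − d = (-17)·(1) + (-102)·(5) + (-34)·(-2) − 986 = -1445; |n| = √11849.
Distance = |-1445| / √11849 = 1445/√11849 ≈ 13.275.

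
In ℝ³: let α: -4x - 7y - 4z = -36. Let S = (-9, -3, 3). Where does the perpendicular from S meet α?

(-5, 4, 7)

Foot = S − λn with λ = (n·S − d)/|n|² = (45 − (-36))/81 = 1.
Foot = (-9, -3, 3) − 1·(-4, -7, -4) = (-5, 4, 7).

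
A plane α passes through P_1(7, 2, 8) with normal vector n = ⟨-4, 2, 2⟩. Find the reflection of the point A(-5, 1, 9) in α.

α: n·r = n·P_1 gives -4x + 2y + 2z = -8.
λ = (n·A − d)/|n|² = (40 − (-8))/24 = 2.
Reflection = A − 2λn = (-5, 1, 9) − 4·(-4, 2, 2) = (11, -7, 1).

(11, -7, 1)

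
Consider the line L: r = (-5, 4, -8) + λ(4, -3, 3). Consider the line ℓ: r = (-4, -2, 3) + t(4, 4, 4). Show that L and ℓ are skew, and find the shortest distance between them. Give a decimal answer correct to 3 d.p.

8.303

Common perpendicular direction n = (4, -3, 3) × (4, 4, 4) = (-24, -4, 28).
With w = (-4, -2, 3) − (-5, 4, -8) = (1, -6, 11), w · n = 308.
Since n ≠ 0 the lines are not parallel, and w · n = 308 ≠ 0 so they do not intersect; hence they are skew.
Distance = |w · n| / |n| = |308| / √1376 ≈ 8.303.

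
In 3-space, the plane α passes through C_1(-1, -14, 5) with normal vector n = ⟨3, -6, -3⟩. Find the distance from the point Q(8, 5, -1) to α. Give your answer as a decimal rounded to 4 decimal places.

α: n·r = n·C_1 gives 3x - 6y - 3z = 66.
n·Q − d = (3)·(8) + (-6)·(5) + (-3)·(-1) − 66 = -69; |n| = √54.
Distance = |-69| / √54 = 69/√54 ≈ 9.3897.

9.3897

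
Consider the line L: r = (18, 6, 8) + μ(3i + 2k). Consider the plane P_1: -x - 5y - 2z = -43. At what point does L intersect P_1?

(9, 6, 2)

Substitute r = (18, 6, 8) + t(3, 0, 2) into the plane: -64 + (-7)t = -43, so t = -3.
Intersection: (18, 6, 8) + (-3)·(3, 0, 2) = (9, 6, 2).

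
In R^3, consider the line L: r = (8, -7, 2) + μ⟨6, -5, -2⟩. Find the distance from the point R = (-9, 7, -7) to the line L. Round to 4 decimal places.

14.1823

Taking (8, -7, 2) on L with direction v = (6, -5, -2): w = R − (8, -7, 2) = (-17, 14, -9), and w × v = (-73, -88, 1).
Distance = |w × v| / |v| = √13074 / √65 ≈ 14.1823.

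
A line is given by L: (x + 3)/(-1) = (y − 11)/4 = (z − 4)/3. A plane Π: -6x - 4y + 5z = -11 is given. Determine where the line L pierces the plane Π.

(-2, 7, 1)

L has direction (-1, 4, 3) through (-3, 11, 4).
Substitute r = (-3, 11, 4) + t(-1, 4, 3) into the plane: -6 + 5t = -11, so t = -1.
Intersection: (-3, 11, 4) + (-1)·(-1, 4, 3) = (-2, 7, 1).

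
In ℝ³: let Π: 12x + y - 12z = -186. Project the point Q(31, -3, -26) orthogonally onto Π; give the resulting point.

(-5, -6, 10)

Foot = Q − λn with λ = (n·Q − d)/|n|² = (681 − (-186))/289 = 3.
Foot = (31, -3, -26) − 3·(12, 1, -12) = (-5, -6, 10).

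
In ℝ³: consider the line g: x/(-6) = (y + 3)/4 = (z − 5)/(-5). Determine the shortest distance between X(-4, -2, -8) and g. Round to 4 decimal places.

8.5834

g has direction (-6, 4, -5) through (0, -3, 5).
Taking (0, -3, 5) on g with direction v = (-6, 4, -5): w = X − (0, -3, 5) = (-4, 1, -13), and w × v = (47, 58, -10).
Distance = |w × v| / |v| = √5673 / √77 ≈ 8.5834.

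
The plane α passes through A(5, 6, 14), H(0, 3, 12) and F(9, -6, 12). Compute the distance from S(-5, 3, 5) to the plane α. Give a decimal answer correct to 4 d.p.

5.4212

AH = (-5, -3, -2), AF = (4, -12, -2); a normal to α is AH × AF = (-18, -18, 72).
Using A: α has equation -18x - 18y + 72z = 810.
n·S − d = (-18)·(-5) + (-18)·(3) + (72)·(5) − 810 = -414; |n| = √5832.
Distance = |-414| / √5832 = 414/√5832 ≈ 5.4212.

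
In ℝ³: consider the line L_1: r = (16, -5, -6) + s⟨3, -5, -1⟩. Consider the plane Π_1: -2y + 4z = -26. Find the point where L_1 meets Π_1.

(10, 5, -4)

Substitute r = (16, -5, -6) + t(3, -5, -1) into the plane: -14 + 6t = -26, so t = -2.
Intersection: (16, -5, -6) + (-2)·(3, -5, -1) = (10, 5, -4).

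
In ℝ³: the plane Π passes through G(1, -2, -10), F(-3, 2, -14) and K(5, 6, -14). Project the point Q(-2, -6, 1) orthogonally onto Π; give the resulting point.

GF = (-4, 4, -4), GK = (4, 8, -4); a normal to Π is GF × GK = (16, -32, -48).
Using G: Π has equation 16x - 32y - 48z = 560.
Foot = Q − λn with λ = (n·Q − d)/|n|² = (112 − 560)/3584 = -1/8.
Foot = (-2, -6, 1) − (-1/8)·(16, -32, -48) = (0, -10, -5).

(0, -10, -5)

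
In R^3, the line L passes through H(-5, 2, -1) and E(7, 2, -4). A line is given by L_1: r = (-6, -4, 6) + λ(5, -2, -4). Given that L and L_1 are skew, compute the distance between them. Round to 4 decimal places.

8.7287

A direction vector for L is E − H = (12, 0, -3).
Common perpendicular direction n = (12, 0, -3) × (5, -2, -4) = (-6, 33, -24).
With w = (-6, -4, 6) − (-5, 2, -1) = (-1, -6, 7), w · n = -360.
Distance = |w · n| / |n| = |-360| / √1701 ≈ 8.7287.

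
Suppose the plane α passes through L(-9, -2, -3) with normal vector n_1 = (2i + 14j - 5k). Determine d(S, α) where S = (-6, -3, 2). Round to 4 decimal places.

α: n_1·r = n_1·L gives 2x + 14y - 5z = -31.
n·S − d = (2)·(-6) + (14)·(-3) + (-5)·(2) − (-31) = -33; |n| = √225.
Distance = |-33| / √225 = 33/√225 ≈ 2.2000.

2.2000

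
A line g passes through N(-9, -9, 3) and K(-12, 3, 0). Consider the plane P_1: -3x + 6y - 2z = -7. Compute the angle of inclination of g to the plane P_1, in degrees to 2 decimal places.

77.55

A direction vector for g is K − N = (-3, 12, -3).
sin θ = |n·v| / (|n||v|) = |87| / (√49 · √162) = 0.97648.
θ ≈ 77.55°.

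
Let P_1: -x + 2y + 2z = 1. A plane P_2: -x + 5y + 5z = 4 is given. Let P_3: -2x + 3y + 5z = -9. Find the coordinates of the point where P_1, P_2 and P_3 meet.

(1, 6, -5)

Solving the 3×3 linear system -x + 2y + 2z = 1, -x + 5y + 5z = 4, -2x + 3y + 5z = -9 (e.g. by elimination or Cramer's rule, determinant = -6) gives (1, 6, -5).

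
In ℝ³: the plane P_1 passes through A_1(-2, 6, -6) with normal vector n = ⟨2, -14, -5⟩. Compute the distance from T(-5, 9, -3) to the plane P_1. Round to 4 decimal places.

4.2000

P_1: n·r = n·A_1 gives 2x - 14y - 5z = -58.
n·T − d = (2)·(-5) + (-14)·(9) + (-5)·(-3) − (-58) = -63; |n| = √225.
Distance = |-63| / √225 = 63/√225 ≈ 4.2000.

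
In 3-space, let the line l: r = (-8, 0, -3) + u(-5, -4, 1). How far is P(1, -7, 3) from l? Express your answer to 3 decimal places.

Taking (-8, 0, -3) on l with direction v = (-5, -4, 1): w = P − (-8, 0, -3) = (9, -7, 6), and w × v = (17, -39, -71).
Distance = |w × v| / |v| = √6851 / √42 ≈ 12.772.

12.772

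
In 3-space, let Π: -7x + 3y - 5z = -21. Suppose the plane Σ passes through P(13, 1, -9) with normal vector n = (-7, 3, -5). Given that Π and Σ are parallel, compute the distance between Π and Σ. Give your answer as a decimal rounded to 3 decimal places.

Σ: n·r = n·P gives -7x + 3y - 5z = -43.
Same normal n = (-7, 3, -5) with |n| = √83; distance = |-21 − (-43)| / |n| = 22/√83 ≈ 2.415.

2.415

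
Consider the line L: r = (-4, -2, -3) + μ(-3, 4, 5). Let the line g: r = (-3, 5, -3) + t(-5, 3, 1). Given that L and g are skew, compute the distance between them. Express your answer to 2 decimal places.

6.12

Common perpendicular direction n = (-3, 4, 5) × (-5, 3, 1) = (-11, -22, 11).
With w = (-3, 5, -3) − (-4, -2, -3) = (1, 7, 0), w · n = -165.
Distance = |w · n| / |n| = |-165| / √726 ≈ 6.12.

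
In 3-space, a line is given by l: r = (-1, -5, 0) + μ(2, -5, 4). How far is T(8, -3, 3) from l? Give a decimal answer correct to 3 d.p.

Taking (-1, -5, 0) on l with direction v = (2, -5, 4): w = T − (-1, -5, 0) = (9, 2, 3), and w × v = (23, -30, -49).
Distance = |w × v| / |v| = √3830 / √45 ≈ 9.226.

9.226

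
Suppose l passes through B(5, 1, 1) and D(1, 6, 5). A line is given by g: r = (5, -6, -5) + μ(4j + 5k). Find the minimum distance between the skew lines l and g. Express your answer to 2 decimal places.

A direction vector for l is D − B = (-4, 5, 4).
Common perpendicular direction n = (-4, 5, 4) × (0, 4, 5) = (9, 20, -16).
With w = (5, -6, -5) − (5, 1, 1) = (0, -7, -6), w · n = -44.
Distance = |w · n| / |n| = |-44| / √737 ≈ 1.62.

1.62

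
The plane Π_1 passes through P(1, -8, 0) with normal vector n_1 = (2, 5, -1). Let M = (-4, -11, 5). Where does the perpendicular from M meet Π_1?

Π_1: n_1·r = n_1·P gives 2x + 5y - z = -38.
Foot = M − λn with λ = (n·M − d)/|n|² = (-68 − (-38))/30 = -1.
Foot = (-4, -11, 5) − (-1)·(2, 5, -1) = (-2, -6, 4).

(-2, -6, 4)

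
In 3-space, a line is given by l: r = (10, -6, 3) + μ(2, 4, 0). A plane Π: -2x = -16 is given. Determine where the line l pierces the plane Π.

Substitute r = (10, -6, 3) + t(2, 4, 0) into the plane: -20 + (-4)t = -16, so t = -1.
Intersection: (10, -6, 3) + (-1)·(2, 4, 0) = (8, -10, 3).

(8, -10, 3)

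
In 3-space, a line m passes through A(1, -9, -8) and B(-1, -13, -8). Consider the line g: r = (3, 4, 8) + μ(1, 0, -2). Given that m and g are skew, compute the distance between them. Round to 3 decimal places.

2.858

A direction vector for m is B − A = (-2, -4, 0).
Common perpendicular direction n = (-2, -4, 0) × (1, 0, -2) = (8, -4, 4).
With w = (3, 4, 8) − (1, -9, -8) = (2, 13, 16), w · n = 28.
Distance = |w · n| / |n| = |28| / √96 ≈ 2.858.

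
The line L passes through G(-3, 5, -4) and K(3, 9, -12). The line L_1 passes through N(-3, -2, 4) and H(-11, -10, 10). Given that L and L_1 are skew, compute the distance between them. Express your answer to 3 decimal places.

6.306

A direction vector for L is K − G = (6, 4, -8).
A direction vector for L_1 is H − N = (-8, -8, 6).
Common perpendicular direction n = (6, 4, -8) × (-8, -8, 6) = (-40, 28, -16).
With w = (-3, -2, 4) − (-3, 5, -4) = (0, -7, 8), w · n = -324.
Distance = |w · n| / |n| = |-324| / √2640 ≈ 6.306.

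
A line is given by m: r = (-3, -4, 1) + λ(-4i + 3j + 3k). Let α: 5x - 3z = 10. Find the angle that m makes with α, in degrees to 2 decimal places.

sin θ = |n·v| / (|n||v|) = |-29| / (√34 · √34) = 0.85294.
θ ≈ 58.53°.

58.53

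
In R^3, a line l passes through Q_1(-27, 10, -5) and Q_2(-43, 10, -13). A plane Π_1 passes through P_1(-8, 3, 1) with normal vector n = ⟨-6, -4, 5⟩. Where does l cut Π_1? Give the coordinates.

A direction vector for l is Q_2 − Q_1 = (-16, 0, -8).
Π_1: n·r = n·P_1 gives -6x - 4y + 5z = 41.
Substitute r = (-27, 10, -5) + t(-16, 0, -8) into the plane: 97 + 56t = 41, so t = -1.
Intersection: (-27, 10, -5) + (-1)·(-16, 0, -8) = (-11, 10, 3).

(-11, 10, 3)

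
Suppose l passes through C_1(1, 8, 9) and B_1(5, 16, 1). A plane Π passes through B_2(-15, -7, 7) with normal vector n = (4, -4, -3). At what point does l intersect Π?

A direction vector for l is B_1 − C_1 = (4, 8, -8).
Π: n·r = n·B_2 gives 4x - 4y - 3z = -53.
Substitute r = (1, 8, 9) + t(4, 8, -8) into the plane: -55 + 8t = -53, so t = 1/4.
Intersection: (1, 8, 9) + (1/4)·(4, 8, -8) = (2, 10, 7).

(2, 10, 7)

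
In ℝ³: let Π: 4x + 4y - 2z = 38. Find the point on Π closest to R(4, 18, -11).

(-4, 10, -7)

Foot = R − λn with λ = (n·R − d)/|n|² = (110 − 38)/36 = 2.
Foot = (4, 18, -11) − 2·(4, 4, -2) = (-4, 10, -7).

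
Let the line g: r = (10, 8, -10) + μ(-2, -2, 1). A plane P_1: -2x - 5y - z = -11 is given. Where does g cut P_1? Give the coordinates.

Substitute r = (10, 8, -10) + t(-2, -2, 1) into the plane: -50 + 13t = -11, so t = 3.
Intersection: (10, 8, -10) + 3·(-2, -2, 1) = (4, 2, -7).

(4, 2, -7)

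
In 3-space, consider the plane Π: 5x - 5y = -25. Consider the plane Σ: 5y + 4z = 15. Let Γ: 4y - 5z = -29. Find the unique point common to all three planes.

Solving the 3×3 linear system 5x - 5y = -25, 5y + 4z = 15, 4y - 5z = -29 (e.g. by elimination or Cramer's rule, determinant = -205) gives (-6, -1, 5).

(-6, -1, 5)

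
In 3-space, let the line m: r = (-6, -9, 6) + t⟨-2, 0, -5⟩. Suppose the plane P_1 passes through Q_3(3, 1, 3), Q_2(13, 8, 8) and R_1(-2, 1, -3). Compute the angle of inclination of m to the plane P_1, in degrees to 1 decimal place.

Q_3Q_2 = (10, 7, 5), Q_3R_1 = (-5, 0, -6); a normal to P_1 is Q_3Q_2 × Q_3R_1 = (-42, 35, 35).
Using Q_3: P_1 has equation -42x + 35y + 35z = 14.
sin θ = |n·v| / (|n||v|) = |-91| / (√4214 · √29) = 0.26031.
θ ≈ 15.1°.

15.1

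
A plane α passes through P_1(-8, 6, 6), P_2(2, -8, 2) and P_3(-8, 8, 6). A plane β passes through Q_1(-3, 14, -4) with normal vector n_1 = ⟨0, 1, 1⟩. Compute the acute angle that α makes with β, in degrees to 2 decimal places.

P_1P_2 = (10, -14, -4), P_1P_3 = (0, 2, 0); a normal to α is P_1P_2 × P_1P_3 = (8, 0, 20).
Using P_1: α has equation 8x + 20z = 56.
β: n_1·r = n_1·Q_1 gives y + z = 10.
cos θ = |n₁·n₂| / (|n₁||n₂|) = |20| / (√464 · √2).
θ = arccos(0.65653) ≈ 48.96°.

48.96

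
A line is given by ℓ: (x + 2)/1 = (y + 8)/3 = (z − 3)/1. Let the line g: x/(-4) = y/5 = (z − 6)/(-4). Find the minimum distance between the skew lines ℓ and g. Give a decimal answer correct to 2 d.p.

ℓ has direction (1, 3, 1) through (-2, -8, 3).
g has direction (-4, 5, -4) through (0, 0, 6).
Common perpendicular direction n = (1, 3, 1) × (-4, 5, -4) = (-17, 0, 17).
With w = (0, 0, 6) − (-2, -8, 3) = (2, 8, 3), w · n = 17.
Distance = |w · n| / |n| = |17| / √578 ≈ 0.71.

0.71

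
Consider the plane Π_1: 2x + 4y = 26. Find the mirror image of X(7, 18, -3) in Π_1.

λ = (n·X − d)/|n|² = (86 − 26)/20 = 3.
Reflection = X − 2λn = (7, 18, -3) − 6·(2, 4, 0) = (-5, -6, -3).

(-5, -6, -3)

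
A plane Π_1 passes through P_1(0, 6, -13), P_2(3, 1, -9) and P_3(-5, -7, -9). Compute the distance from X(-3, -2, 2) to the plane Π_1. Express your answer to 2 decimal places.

10.21

P_1P_2 = (3, -5, 4), P_1P_3 = (-5, -13, 4); a normal to Π_1 is P_1P_2 × P_1P_3 = (32, -32, -64).
Using P_1: Π_1 has equation 32x - 32y - 64z = 640.
n·X − d = (32)·(-3) + (-32)·(-2) + (-64)·(2) − 640 = -800; |n| = √6144.
Distance = |-800| / √6144 = 800/√6144 ≈ 10.21.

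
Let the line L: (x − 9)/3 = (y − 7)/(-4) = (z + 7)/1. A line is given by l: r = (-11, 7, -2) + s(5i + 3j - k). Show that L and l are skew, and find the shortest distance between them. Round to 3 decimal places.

4.153

L has direction (3, -4, 1) through (9, 7, -7).
Common perpendicular direction n = (3, -4, 1) × (5, 3, -1) = (1, 8, 29).
With w = (-11, 7, -2) − (9, 7, -7) = (-20, 0, 5), w · n = 125.
Since n ≠ 0 the lines are not parallel, and w · n = 125 ≠ 0 so they do not intersect; hence they are skew.
Distance = |w · n| / |n| = |125| / √906 ≈ 4.153.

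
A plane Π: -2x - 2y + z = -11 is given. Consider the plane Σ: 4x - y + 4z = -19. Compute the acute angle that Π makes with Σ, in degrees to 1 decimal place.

cos θ = |n₁·n₂| / (|n₁||n₂|) = |-2| / (√9 · √33).
θ = arccos(0.11605) ≈ 83.3°.

83.3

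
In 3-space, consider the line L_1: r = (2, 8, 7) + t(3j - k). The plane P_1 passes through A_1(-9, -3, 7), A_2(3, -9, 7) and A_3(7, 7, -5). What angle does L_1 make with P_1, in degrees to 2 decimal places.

14.69

A_1A_2 = (12, -6, 0), A_1A_3 = (16, 10, -12); a normal to P_1 is A_1A_2 × A_1A_3 = (72, 144, 216).
Using A_1: P_1 has equation 72x + 144y + 216z = 432.
sin θ = |n·v| / (|n||v|) = |216| / (√72576 · √10) = 0.25355.
θ ≈ 14.69°.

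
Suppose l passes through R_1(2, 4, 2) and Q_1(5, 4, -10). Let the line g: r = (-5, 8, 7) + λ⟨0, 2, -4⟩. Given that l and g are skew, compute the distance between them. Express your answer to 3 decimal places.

A direction vector for l is Q_1 − R_1 = (3, 0, -12).
Common perpendicular direction n = (3, 0, -12) × (0, 2, -4) = (24, 12, 6).
With w = (-5, 8, 7) − (2, 4, 2) = (-7, 4, 5), w · n = -90.
Distance = |w · n| / |n| = |-90| / √756 ≈ 3.273.

3.273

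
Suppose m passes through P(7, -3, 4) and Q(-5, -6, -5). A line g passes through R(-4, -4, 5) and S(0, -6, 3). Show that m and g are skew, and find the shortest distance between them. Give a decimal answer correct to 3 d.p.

A direction vector for m is Q − P = (-12, -3, -9).
A direction vector for g is S − R = (4, -2, -2).
Common perpendicular direction n = (-12, -3, -9) × (4, -2, -2) = (-12, -60, 36).
With w = (-4, -4, 5) − (7, -3, 4) = (-11, -1, 1), w · n = 228.
Since n ≠ 0 the lines are not parallel, and w · n = 228 ≠ 0 so they do not intersect; hence they are skew.
Distance = |w · n| / |n| = |228| / √5040 ≈ 3.212.

3.212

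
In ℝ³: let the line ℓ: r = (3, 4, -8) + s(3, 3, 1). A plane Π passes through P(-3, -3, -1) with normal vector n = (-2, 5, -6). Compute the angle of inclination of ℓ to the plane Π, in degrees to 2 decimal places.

4.90

Π: n·r = n·P gives -2x + 5y - 6z = -3.
sin θ = |n·v| / (|n||v|) = |3| / (√65 · √19) = 0.08537.
θ ≈ 4.90°.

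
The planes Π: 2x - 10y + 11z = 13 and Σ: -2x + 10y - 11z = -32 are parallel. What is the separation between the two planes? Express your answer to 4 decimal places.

1.2667

Rescale Σ by 1/(-1): 2x - 10y + 11z = 32. Then distance = |13 − 32| / √225 ≈ 1.2667.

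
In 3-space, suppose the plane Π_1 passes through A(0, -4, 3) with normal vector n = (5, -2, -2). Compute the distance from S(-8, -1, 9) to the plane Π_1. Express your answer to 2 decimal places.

10.10

Π_1: n·r = n·A gives 5x - 2y - 2z = 2.
n·S − d = (5)·(-8) + (-2)·(-1) + (-2)·(9) − 2 = -58; |n| = √33.
Distance = |-58| / √33 = 58/√33 ≈ 10.10.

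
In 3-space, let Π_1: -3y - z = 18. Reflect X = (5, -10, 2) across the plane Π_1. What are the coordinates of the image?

λ = (n·X − d)/|n|² = (28 − 18)/10 = 1.
Reflection = X − 2λn = (5, -10, 2) − 2·(0, -3, -1) = (5, -4, 4).

(5, -4, 4)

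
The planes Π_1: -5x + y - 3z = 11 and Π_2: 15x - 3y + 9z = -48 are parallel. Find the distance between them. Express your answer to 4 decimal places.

0.8452

Rescale Π_2 by 1/(-3): -5x + y - 3z = 16. Then distance = |11 − 16| / √35 ≈ 0.8452.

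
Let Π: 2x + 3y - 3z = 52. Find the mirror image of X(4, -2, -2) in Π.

λ = (n·X − d)/|n|² = (8 − 52)/22 = -2.
Reflection = X − 2λn = (4, -2, -2) − (-4)·(2, 3, -3) = (12, 10, -14).

(12, 10, -14)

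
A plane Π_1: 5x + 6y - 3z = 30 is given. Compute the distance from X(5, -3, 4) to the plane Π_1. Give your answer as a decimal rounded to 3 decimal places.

4.183

n·X − d = (5)·(5) + (6)·(-3) + (-3)·(4) − 30 = -35; |n| = √70.
Distance = |-35| / √70 = 35/√70 ≈ 4.183.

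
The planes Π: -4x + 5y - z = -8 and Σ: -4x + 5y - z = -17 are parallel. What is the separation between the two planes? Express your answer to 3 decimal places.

1.389

Same normal n = (-4, 5, -1) with |n| = √42; distance = |-8 − (-17)| / |n| = 9/√42 ≈ 1.389.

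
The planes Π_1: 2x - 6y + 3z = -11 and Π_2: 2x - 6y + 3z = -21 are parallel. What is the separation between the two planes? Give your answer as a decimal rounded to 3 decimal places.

1.429

Same normal n = (2, -6, 3) with |n| = √49; distance = |-11 − (-21)| / |n| = 10/√49 ≈ 1.429.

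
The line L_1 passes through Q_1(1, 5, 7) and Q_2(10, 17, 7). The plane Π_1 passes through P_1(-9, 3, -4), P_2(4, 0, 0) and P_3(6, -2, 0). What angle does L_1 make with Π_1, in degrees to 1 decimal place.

29.2

A direction vector for L_1 is Q_2 − Q_1 = (9, 12, 0).
P_1P_2 = (13, -3, 4), P_1P_3 = (15, -5, 4); a normal to Π_1 is P_1P_2 × P_1P_3 = (8, 8, -20).
Using P_1: Π_1 has equation 8x + 8y - 20z = 32.
sin θ = |n·v| / (|n||v|) = |168| / (√528 · √225) = 0.48742.
θ ≈ 29.2°.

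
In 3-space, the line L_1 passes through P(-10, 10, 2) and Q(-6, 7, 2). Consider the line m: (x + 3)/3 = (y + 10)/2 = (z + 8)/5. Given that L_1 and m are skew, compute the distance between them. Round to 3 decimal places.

A direction vector for L_1 is Q − P = (4, -3, 0).
m has direction (3, 2, 5) through (-3, -10, -8).
Common perpendicular direction n = (4, -3, 0) × (3, 2, 5) = (-15, -20, 17).
With w = (-3, -10, -8) − (-10, 10, 2) = (7, -20, -10), w · n = 125.
Distance = |w · n| / |n| = |125| / √914 ≈ 4.135.

4.135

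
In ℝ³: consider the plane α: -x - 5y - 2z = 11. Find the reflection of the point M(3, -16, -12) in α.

λ = (n·M − d)/|n|² = (101 − 11)/30 = 3.
Reflection = M − 2λn = (3, -16, -12) − 6·(-1, -5, -2) = (9, 14, 0).

(9, 14, 0)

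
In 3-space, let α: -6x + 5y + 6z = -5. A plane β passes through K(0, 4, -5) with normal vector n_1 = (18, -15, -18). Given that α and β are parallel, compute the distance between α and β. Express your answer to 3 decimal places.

β: n_1·r = n_1·K gives 18x - 15y - 18z = 30.
Rescale β by 1/(-3): -6x + 5y + 6z = -10. Then distance = |-5 − (-10)| / √97 ≈ 0.508.

0.508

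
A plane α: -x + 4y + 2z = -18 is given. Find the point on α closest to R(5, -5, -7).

(4, -1, -5)

Foot = R − λn with λ = (n·R − d)/|n|² = (-39 − (-18))/21 = -1.
Foot = (5, -5, -7) − (-1)·(-1, 4, 2) = (4, -1, -5).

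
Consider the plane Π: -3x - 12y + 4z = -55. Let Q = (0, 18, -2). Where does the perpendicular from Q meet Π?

(-3, 6, 2)

Foot = Q − λn with λ = (n·Q − d)/|n|² = (-224 − (-55))/169 = -1.
Foot = (0, 18, -2) − (-1)·(-3, -12, 4) = (-3, 6, 2).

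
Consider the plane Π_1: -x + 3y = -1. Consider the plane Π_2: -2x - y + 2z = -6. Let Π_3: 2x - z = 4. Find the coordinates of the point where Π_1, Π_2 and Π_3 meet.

Solving the 3×3 linear system -x + 3y = -1, -2x - y + 2z = -6, 2x - z = 4 (e.g. by elimination or Cramer's rule, determinant = 5) gives (1, 0, -2).

(1, 0, -2)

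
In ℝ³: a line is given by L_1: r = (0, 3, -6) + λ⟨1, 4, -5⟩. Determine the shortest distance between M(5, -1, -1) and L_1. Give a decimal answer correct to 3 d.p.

5.928

Taking (0, 3, -6) on L_1 with direction v = (1, 4, -5): w = M − (0, 3, -6) = (5, -4, 5), and w × v = (0, 30, 24).
Distance = |w × v| / |v| = √1476 / √42 ≈ 5.928.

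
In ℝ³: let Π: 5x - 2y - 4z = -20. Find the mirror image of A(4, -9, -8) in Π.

λ = (n·A − d)/|n|² = (70 − (-20))/45 = 2.
Reflection = A − 2λn = (4, -9, -8) − 4·(5, -2, -4) = (-16, -1, 8).

(-16, -1, 8)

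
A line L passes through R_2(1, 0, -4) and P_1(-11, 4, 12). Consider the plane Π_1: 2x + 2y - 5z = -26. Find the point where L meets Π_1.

A direction vector for L is P_1 − R_2 = (-12, 4, 16).
Substitute r = (1, 0, -4) + t(-12, 4, 16) into the plane: 22 + (-96)t = -26, so t = 1/2.
Intersection: (1, 0, -4) + (1/2)·(-12, 4, 16) = (-5, 2, 4).

(-5, 2, 4)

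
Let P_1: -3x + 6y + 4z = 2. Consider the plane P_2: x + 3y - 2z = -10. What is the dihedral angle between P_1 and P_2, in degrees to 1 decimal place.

cos θ = |n₁·n₂| / (|n₁||n₂|) = |7| / (√61 · √14).
θ = arccos(0.23954) ≈ 76.1°.

76.1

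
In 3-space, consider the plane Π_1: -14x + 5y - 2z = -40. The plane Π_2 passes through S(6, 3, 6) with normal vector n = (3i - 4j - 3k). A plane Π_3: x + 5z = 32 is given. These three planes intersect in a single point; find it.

Π_2: n·r = n·S gives 3x - 4y - 3z = -12.
Solving the 3×3 linear system -14x + 5y - 2z = -40, 3x - 4y - 3z = -12, x + 5z = 32 (e.g. by elimination or Cramer's rule, determinant = 182) gives (2, 0, 6).

(2, 0, 6)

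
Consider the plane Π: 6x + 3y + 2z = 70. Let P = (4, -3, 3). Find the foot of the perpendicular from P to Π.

Foot = P − λn with λ = (n·P − d)/|n|² = (21 − 70)/49 = -1.
Foot = (4, -3, 3) − (-1)·(6, 3, 2) = (10, 0, 5).

(10, 0, 5)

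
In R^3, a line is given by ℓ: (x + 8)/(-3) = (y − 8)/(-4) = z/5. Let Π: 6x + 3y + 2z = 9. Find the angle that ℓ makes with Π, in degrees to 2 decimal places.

23.83

ℓ has direction (-3, -4, 5) through (-8, 8, 0).
sin θ = |n·v| / (|n||v|) = |-20| / (√49 · √50) = 0.40406.
θ ≈ 23.83°.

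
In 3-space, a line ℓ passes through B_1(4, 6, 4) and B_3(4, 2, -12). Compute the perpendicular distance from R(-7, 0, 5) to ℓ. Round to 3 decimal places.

A direction vector for ℓ is B_3 − B_1 = (0, -4, -16).
Taking (4, 6, 4) on ℓ with direction v = (0, -4, -16): w = R − (4, 6, 4) = (-11, -6, 1), and w × v = (100, -176, 44).
Distance = |w × v| / |v| = √42912 / √272 ≈ 12.560.

12.560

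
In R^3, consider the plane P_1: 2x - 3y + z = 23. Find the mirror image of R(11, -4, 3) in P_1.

(7, 2, 1)

λ = (n·R − d)/|n|² = (37 − 23)/14 = 1.
Reflection = R − 2λn = (11, -4, 3) − 2·(2, -3, 1) = (7, 2, 1).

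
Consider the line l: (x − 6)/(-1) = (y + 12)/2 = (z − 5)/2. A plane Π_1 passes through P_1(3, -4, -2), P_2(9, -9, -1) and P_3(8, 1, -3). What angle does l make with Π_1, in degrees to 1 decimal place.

51.7

l has direction (-1, 2, 2) through (6, -12, 5).
P_1P_2 = (6, -5, 1), P_1P_3 = (5, 5, -1); a normal to Π_1 is P_1P_2 × P_1P_3 = (0, 11, 55).
Using P_1: Π_1 has equation 11y + 55z = -154.
sin θ = |n·v| / (|n||v|) = |132| / (√3146 · √9) = 0.78446.
θ ≈ 51.7°.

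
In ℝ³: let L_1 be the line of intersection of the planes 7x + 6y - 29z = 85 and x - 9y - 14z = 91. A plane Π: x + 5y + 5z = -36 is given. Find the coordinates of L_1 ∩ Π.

Direction of L_1: (7, 6, -29) × (1, -9, -14) = (-345, 69, -69).
A point on L_1: solving the two plane equations with x = 14 gives (14, -7, -1).
Substitute r = (14, -7, -1) + t(-345, 69, -69) into the plane: -26 + (-345)t = -36, so t = 2/69.
Intersection: (14, -7, -1) + (2/69)·(-345, 69, -69) = (4, -5, -3).

(4, -5, -3)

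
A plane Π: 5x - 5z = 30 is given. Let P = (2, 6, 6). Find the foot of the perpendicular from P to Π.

(7, 6, 1)

Foot = P − λn with λ = (n·P − d)/|n|² = (-20 − 30)/50 = -1.
Foot = (2, 6, 6) − (-1)·(5, 0, -5) = (7, 6, 1).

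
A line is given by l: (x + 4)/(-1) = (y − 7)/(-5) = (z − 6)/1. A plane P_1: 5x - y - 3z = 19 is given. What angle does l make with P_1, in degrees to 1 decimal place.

l has direction (-1, -5, 1) through (-4, 7, 6).
sin θ = |n·v| / (|n||v|) = |-3| / (√35 · √27) = 0.09759.
θ ≈ 5.6°.

5.6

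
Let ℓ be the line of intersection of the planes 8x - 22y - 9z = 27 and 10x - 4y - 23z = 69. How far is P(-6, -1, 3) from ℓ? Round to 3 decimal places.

7.808

Direction of ℓ: (8, -22, -9) × (10, -4, -23) = (470, 94, 188).
A point on ℓ: solving the two plane equations with x = 5 gives (5, 1, -1).
Taking (5, 1, -1) on ℓ with direction v = (470, 94, 188): w = P − (5, 1, -1) = (-11, -2, 4), and w × v = (-752, 3948, -94).
Distance = |w × v| / |v| = √16161044 / √265080 ≈ 7.808.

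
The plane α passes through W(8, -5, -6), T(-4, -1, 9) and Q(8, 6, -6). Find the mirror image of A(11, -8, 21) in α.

WT = (-12, 4, 15), WQ = (0, 11, 0); a normal to α is WT × WQ = (-165, 0, -132).
Using W: α has equation -165x - 132z = -528.
λ = (n·A − d)/|n|² = (-4587 − (-528))/44649 = -1/11.
Reflection = A − 2λn = (11, -8, 21) − (-2/11)·(-165, 0, -132) = (-19, -8, -3).

(-19, -8, -3)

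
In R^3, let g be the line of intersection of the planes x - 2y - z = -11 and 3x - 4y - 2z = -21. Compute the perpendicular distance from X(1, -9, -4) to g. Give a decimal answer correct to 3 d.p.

15.205

Direction of g: (1, -2, -1) × (3, -4, -2) = (0, -1, 2).
A point on g: solving the two plane equations with y = 5 gives (1, 5, 2).
Taking (1, 5, 2) on g with direction v = (0, -1, 2): w = X − (1, 5, 2) = (0, -14, -6), and w × v = (-34, 0, 0).
Distance = |w × v| / |v| = √1156 / √5 ≈ 15.205.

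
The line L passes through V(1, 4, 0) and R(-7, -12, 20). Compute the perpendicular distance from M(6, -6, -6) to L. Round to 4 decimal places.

12.6886

A direction vector for L is R − V = (-8, -16, 20).
Taking (1, 4, 0) on L with direction v = (-8, -16, 20): w = M − (1, 4, 0) = (5, -10, -6), and w × v = (-296, -52, -160).
Distance = |w × v| / |v| = √115920 / √720 ≈ 12.6886.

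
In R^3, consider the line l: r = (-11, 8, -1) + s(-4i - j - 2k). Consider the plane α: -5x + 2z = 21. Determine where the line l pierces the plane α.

Substitute r = (-11, 8, -1) + t(-4, -1, -2) into the plane: 53 + 16t = 21, so t = -2.
Intersection: (-11, 8, -1) + (-2)·(-4, -1, -2) = (-3, 10, 3).

(-3, 10, 3)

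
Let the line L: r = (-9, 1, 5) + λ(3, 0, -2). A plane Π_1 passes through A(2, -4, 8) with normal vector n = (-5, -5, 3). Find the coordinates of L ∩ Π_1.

(-6, 1, 3)

Π_1: n·r = n·A gives -5x - 5y + 3z = 34.
Substitute r = (-9, 1, 5) + t(3, 0, -2) into the plane: 55 + (-21)t = 34, so t = 1.
Intersection: (-9, 1, 5) + 1·(3, 0, -2) = (-6, 1, 3).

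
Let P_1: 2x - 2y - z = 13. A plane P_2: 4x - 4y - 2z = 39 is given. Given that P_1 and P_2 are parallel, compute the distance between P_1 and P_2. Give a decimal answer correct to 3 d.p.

Rescale P_2 by 1/2: 2x - 2y - z = 39/2. Then distance = |13 − (39/2)| / √9 ≈ 2.167.

2.167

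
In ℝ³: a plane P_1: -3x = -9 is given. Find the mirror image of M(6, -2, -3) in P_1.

(0, -2, -3)

λ = (n·M − d)/|n|² = (-18 − (-9))/9 = -1.
Reflection = M − 2λn = (6, -2, -3) − (-2)·(-3, 0, 0) = (0, -2, -3).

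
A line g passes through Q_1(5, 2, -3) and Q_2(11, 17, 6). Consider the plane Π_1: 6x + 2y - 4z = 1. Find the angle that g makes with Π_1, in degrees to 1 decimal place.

12.5

A direction vector for g is Q_2 − Q_1 = (6, 15, 9).
sin θ = |n·v| / (|n||v|) = |30| / (√56 · √342) = 0.21678.
θ ≈ 12.5°.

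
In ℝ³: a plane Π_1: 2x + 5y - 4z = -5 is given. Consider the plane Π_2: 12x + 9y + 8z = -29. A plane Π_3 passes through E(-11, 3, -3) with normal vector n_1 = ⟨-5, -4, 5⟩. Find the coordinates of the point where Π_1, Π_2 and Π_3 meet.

(-6, 3, 2)

Π_3: n_1·r = n_1·E gives -5x - 4y + 5z = 28.
Solving the 3×3 linear system 2x + 5y - 4z = -5, 12x + 9y + 8z = -29, -5x - 4y + 5z = 28 (e.g. by elimination or Cramer's rule, determinant = -334) gives (-6, 3, 2).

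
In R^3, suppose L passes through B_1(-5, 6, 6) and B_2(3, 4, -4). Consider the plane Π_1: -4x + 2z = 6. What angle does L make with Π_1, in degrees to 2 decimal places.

63.78

A direction vector for L is B_2 − B_1 = (8, -2, -10).
sin θ = |n·v| / (|n||v|) = |-52| / (√20 · √168) = 0.89709.
θ ≈ 63.78°.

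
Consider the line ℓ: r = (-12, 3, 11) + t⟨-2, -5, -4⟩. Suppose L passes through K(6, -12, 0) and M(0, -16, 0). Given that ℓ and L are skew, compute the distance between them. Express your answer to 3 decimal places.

11.192

A direction vector for L is M − K = (-6, -4, 0).
Common perpendicular direction n = (-2, -5, -4) × (-6, -4, 0) = (-16, 24, -22).
With w = (6, -12, 0) − (-12, 3, 11) = (18, -15, -11), w · n = -406.
Distance = |w · n| / |n| = |-406| / √1316 ≈ 11.192.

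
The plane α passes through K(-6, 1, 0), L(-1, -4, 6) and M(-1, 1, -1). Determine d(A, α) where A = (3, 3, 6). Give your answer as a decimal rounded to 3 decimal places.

KL = (5, -5, 6), KM = (5, 0, -1); a normal to α is KL × KM = (5, 35, 25).
Using K: α has equation 5x + 35y + 25z = 5.
n·A − d = (5)·(3) + (35)·(3) + (25)·(6) − 5 = 265; |n| = √1875.
Distance = |265| / √1875 = 265/√1875 ≈ 6.120.

6.120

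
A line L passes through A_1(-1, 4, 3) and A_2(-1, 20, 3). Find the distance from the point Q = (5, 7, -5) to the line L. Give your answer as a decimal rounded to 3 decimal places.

A direction vector for L is A_2 − A_1 = (0, 16, 0).
Taking (-1, 4, 3) on L with direction v = (0, 16, 0): w = Q − (-1, 4, 3) = (6, 3, -8), and w × v = (128, 0, 96).
Distance = |w × v| / |v| = √25600 / √256 ≈ 10.000.

10.000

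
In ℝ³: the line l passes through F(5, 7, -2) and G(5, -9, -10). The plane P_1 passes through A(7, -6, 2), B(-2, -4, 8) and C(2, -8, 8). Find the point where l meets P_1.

(5, 3, -4)

A direction vector for l is G − F = (0, -16, -8).
AB = (-9, 2, 6), AC = (-5, -2, 6); a normal to P_1 is AB × AC = (24, 24, 28).
Using A: P_1 has equation 24x + 24y + 28z = 80.
Substitute r = (5, 7, -2) + t(0, -16, -8) into the plane: 232 + (-608)t = 80, so t = 1/4.
Intersection: (5, 7, -2) + (1/4)·(0, -16, -8) = (5, 3, -4).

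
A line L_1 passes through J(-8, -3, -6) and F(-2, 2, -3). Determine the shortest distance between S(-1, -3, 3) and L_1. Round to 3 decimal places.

7.873

A direction vector for L_1 is F − J = (6, 5, 3).
Taking (-8, -3, -6) on L_1 with direction v = (6, 5, 3): w = S − (-8, -3, -6) = (7, 0, 9), and w × v = (-45, 33, 35).
Distance = |w × v| / |v| = √4339 / √70 ≈ 7.873.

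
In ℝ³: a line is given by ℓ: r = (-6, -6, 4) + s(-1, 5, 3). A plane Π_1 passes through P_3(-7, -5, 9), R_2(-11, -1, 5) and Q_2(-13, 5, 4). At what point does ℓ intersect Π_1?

(-8, 4, 10)

P_3R_2 = (-4, 4, -4), P_3Q_2 = (-6, 10, -5); a normal to Π_1 is P_3R_2 × P_3Q_2 = (20, 4, -16).
Using P_3: Π_1 has equation 20x + 4y - 16z = -304.
Substitute r = (-6, -6, 4) + t(-1, 5, 3) into the plane: -208 + (-48)t = -304, so t = 2.
Intersection: (-6, -6, 4) + 2·(-1, 5, 3) = (-8, 4, 10).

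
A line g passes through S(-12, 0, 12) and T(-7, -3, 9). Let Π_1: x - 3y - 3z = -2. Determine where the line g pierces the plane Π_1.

(-2, -6, 6)

A direction vector for g is T − S = (5, -3, -3).
Substitute r = (-12, 0, 12) + t(5, -3, -3) into the plane: -48 + 23t = -2, so t = 2.
Intersection: (-12, 0, 12) + 2·(5, -3, -3) = (-2, -6, 6).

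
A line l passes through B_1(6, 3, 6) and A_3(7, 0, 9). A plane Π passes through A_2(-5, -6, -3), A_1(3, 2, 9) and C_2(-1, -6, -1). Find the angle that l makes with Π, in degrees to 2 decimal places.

A direction vector for l is A_3 − B_1 = (1, -3, 3).
A_2A_1 = (8, 8, 12), A_2C_2 = (4, 0, 2); a normal to Π is A_2A_1 × A_2C_2 = (16, 32, -32).
Using A_2: Π has equation 16x + 32y - 32z = -176.
sin θ = |n·v| / (|n||v|) = |-176| / (√2304 · √19) = 0.84119.
θ ≈ 57.27°.

57.27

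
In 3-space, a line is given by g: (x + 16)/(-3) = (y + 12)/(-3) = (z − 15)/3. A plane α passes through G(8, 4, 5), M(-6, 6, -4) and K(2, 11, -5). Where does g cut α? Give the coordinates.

(-4, 0, 3)

g has direction (-3, -3, 3) through (-16, -12, 15).
GM = (-14, 2, -9), GK = (-6, 7, -10); a normal to α is GM × GK = (43, -86, -86).
Using G: α has equation 43x - 86y - 86z = -430.
Substitute r = (-16, -12, 15) + t(-3, -3, 3) into the plane: -946 + (-129)t = -430, so t = -4.
Intersection: (-16, -12, 15) + (-4)·(-3, -3, 3) = (-4, 0, 3).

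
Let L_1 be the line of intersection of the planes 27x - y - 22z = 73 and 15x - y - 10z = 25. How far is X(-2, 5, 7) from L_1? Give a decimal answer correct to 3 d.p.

Direction of L_1: (27, -1, -22) × (15, -1, -10) = (-12, -60, -12).
A point on L_1: solving the two plane equations with x = -2 gives (-2, 5, -6).
Taking (-2, 5, -6) on L_1 with direction v = (-12, -60, -12): w = X − (-2, 5, -6) = (0, 0, 13), and w × v = (780, -156, 0).
Distance = |w × v| / |v| = √632736 / √3888 ≈ 12.757.

12.757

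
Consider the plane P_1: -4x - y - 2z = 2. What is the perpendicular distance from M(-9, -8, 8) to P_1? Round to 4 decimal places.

n·M − d = (-4)·(-9) + (-1)·(-8) + (-2)·(8) − 2 = 26; |n| = √21.
Distance = |26| / √21 = 26/√21 ≈ 5.6737.

5.6737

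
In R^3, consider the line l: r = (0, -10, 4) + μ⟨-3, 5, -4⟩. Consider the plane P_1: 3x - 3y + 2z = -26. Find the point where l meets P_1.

Substitute r = (0, -10, 4) + t(-3, 5, -4) into the plane: 38 + (-32)t = -26, so t = 2.
Intersection: (0, -10, 4) + 2·(-3, 5, -4) = (-6, 0, -4).

(-6, 0, -4)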